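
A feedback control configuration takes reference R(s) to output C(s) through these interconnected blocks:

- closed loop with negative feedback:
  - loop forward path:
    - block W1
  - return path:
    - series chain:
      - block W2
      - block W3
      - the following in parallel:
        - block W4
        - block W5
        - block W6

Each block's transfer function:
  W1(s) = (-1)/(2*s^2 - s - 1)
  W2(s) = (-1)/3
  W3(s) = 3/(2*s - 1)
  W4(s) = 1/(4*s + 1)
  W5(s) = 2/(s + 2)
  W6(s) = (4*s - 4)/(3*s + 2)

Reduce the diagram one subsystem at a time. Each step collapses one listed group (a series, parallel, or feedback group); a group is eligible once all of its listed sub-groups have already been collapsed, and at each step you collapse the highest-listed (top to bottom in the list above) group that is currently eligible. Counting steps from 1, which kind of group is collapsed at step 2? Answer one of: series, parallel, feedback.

Answer: series

Working:
1. add W4, W5, W6 (parallel)
2. series reduction of W2, W3, (W4+W5+W6)
3. feedback reduction of W1, (W2*W3*(W4+W5+W6))
So the answer for step 2 is series.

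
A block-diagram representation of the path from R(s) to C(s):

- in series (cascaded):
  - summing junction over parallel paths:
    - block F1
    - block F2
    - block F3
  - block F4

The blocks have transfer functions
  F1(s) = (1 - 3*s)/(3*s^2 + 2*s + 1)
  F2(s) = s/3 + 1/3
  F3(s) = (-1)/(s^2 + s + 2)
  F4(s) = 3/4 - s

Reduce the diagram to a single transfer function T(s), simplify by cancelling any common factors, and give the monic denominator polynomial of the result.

1. sum the parallel branches F1, F2, F3; result (3*s^5 + 8*s^4 + 5*s^3 - s^2 - 14*s + 5)/(9*s^4 + 15*s^3 + 27*s^2 + 15*s + 6)
2. cascade (F1+F2+F3), F4; result (-12*s^6 - 23*s^5 + 4*s^4 + 19*s^3 + 53*s^2 - 62*s + 15)/(36*s^4 + 60*s^3 + 108*s^2 + 60*s + 24)
Step 2 gives the fully reduced T(s), with no common factor left to cancel. The denominator's leading coefficient is 36, so divide each of its coefficients by 36 to get the monic form.

Answer: s^4 + 5*s^3/3 + 3*s^2 + 5*s/3 + 2/3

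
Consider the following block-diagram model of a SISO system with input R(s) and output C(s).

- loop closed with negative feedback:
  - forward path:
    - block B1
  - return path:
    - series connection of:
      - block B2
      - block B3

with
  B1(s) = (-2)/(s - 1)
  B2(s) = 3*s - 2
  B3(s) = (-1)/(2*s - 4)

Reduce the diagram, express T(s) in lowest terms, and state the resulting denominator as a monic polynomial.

[1] multiply B2, B3 (series) -> (2 - 3*s)/(2*s - 4)
[2] feedback reduction of B1, (B2*B3) -> (4 - 2*s)/s^2
Step 2 gives the fully reduced T(s), with no common factor left to cancel. The denominator is already monic (leading coefficient 1).

Final answer: s^2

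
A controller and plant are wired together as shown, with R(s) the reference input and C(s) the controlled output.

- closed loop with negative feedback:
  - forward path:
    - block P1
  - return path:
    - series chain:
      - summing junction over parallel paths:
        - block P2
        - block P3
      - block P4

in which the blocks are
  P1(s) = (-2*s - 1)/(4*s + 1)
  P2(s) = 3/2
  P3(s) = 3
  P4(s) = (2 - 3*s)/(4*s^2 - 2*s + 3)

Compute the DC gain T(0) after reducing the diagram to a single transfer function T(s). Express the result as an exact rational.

Step 1 - add P2, P3 (parallel); result 9/2
Step 2 - reduce the series chain (P2+P3), P4; result (18 - 27*s)/(8*s^2 - 4*s + 6)
Step 3 - reduce the feedback loop with forward P1 and return ((P2+P3)*P4); result (-16*s^3 - 8*s - 6)/(32*s^3 + 46*s^2 + 11*s - 12)
That last expression is T(s); at s = 0 only the constant terms survive, so T(0) = -6/(-12) = 1/2.

Hence the answer: 1/2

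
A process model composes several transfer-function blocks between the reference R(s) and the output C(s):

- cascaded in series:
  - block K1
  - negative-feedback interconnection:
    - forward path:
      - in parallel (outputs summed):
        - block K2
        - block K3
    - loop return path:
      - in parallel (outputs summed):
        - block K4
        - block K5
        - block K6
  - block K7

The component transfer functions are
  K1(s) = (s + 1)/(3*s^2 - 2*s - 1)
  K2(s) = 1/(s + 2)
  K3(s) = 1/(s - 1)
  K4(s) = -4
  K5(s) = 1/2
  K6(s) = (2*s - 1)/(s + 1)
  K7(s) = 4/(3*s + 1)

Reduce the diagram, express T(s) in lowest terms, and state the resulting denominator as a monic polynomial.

(1) add K2, K3 (parallel), giving (2*s + 1)/(s^2 + s - 2)
(2) combine K4, K5, K6 in parallel, giving (-3*s - 9)/(2*s + 2)
(3) collapse the loop ((K2+K3) forward, (K4+K5+K6) return), giving (4*s^2 + 6*s + 2)/(2*s^3 - 2*s^2 - 23*s - 13)
(4) cascade K1, [(K2+K3)/(1+(K2+K3)*(K4+K5+K6))], K7, giving (16*s^3 + 40*s^2 + 32*s + 8)/(18*s^6 - 24*s^5 - 211*s^4 - 40*s^3 + 156*s^2 + 88*s + 13)
That last expression is T(s), already simplified. Scaling its denominator by 1/18 (the reciprocal of the leading coefficient) yields the monic denominator.

Answer: s^6 - 4*s^5/3 - 211*s^4/18 - 20*s^3/9 + 26*s^2/3 + 44*s/9 + 13/18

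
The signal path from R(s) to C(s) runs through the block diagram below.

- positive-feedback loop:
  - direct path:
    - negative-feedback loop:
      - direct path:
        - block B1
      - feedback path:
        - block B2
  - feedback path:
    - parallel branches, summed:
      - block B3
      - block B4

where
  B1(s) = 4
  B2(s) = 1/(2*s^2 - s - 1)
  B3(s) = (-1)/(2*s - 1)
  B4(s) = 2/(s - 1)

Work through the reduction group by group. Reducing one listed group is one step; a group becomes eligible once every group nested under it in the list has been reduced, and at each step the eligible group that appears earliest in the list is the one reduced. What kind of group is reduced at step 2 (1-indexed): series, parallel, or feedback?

(1) reduce the feedback loop with forward B1 and return B2
(2) add B3, B4 (parallel)
(3) collapse the loop ([B1/(1+B1*B2)] forward, (B3+B4) return)
Step 2 collapses a parallel group.

Answer: parallel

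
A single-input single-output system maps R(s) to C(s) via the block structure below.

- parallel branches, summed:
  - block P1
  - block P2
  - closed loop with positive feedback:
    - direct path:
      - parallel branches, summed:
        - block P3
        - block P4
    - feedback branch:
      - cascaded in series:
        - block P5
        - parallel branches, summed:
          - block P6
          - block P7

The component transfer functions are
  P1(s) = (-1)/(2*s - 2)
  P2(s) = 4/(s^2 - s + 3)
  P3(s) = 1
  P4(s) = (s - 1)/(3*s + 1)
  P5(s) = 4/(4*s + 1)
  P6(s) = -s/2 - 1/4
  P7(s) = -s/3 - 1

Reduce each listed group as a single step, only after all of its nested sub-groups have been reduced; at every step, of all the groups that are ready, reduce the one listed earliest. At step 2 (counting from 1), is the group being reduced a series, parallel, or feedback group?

Step 1. combine P3, P4 in parallel
Step 2. combine P6, P7 in parallel
Step 3. series reduction of P5, (P6+P7)
Step 4. collapse the loop ((P3+P4) forward, (P5*(P6+P7)) return)
Step 5. reduce the parallel group P1, P2, [(P3+P4)/(1-(P3+P4)*(P5*(P6+P7)))]
Step 2: parallel.

Hence the answer: parallel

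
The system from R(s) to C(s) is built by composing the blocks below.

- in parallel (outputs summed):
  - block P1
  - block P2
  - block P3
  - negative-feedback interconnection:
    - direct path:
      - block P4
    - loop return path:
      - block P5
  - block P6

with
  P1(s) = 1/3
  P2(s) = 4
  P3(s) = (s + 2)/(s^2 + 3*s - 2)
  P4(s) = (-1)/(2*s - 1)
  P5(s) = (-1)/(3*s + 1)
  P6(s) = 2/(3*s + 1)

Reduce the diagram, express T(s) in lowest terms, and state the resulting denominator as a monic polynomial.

Step 1 - reduce the feedback loop with forward P4 and return P5, giving (-3*s - 1)/(6*s^2 - s)
Step 2 - reduce the parallel group P1, P2, P3, [P4/(1+P4*P5)], P6, giving (234*s^5 + 804*s^4 - 244*s^3 - 195*s^2 + 59*s + 6)/(54*s^5 + 171*s^4 - 84*s^3 - 27*s^2 + 6*s)
Step 2 gives the fully reduced T(s), with no common factor left to cancel. The denominator's leading coefficient is 54, so divide each of its coefficients by 54 to get the monic form.

Final answer: s^5 + 19*s^4/6 - 14*s^3/9 - s^2/2 + s/9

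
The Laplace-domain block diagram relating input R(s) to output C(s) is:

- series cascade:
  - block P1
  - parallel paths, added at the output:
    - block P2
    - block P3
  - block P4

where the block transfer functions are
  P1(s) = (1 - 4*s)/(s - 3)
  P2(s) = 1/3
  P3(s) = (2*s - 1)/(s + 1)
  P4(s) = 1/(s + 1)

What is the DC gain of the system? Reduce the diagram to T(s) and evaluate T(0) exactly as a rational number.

Step 1 - add P2, P3 (parallel); result (7*s - 2)/(3*s + 3)
Step 2 - combine P1, (P2+P3), P4 in series; result (-28*s^2 + 15*s - 2)/(3*s^3 - 3*s^2 - 15*s - 9)
The step-2 result is T(s). Setting s = 0: T(0) = -2/(-9) = 2/9.

Final answer: 2/9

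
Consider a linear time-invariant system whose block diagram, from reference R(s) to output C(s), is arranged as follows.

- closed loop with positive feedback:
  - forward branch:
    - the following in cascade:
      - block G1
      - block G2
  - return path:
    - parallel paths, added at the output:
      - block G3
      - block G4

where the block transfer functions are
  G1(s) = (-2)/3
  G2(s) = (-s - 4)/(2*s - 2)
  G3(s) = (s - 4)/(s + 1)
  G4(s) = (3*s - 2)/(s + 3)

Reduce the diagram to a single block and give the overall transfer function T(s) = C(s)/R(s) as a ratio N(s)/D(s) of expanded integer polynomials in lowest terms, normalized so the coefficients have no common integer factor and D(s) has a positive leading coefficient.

Answer: (-s^3 - 8*s^2 - 19*s - 12)/(s^3 + 7*s^2 - 11*s - 47)

Working:
Step 1. combine G1, G2 in series -> (s + 4)/(3*s - 3)
Step 2. combine G3, G4 in parallel -> (4*s^2 - 14)/(s^2 + 4*s + 3)
Step 3. feedback reduction of (G1*G2), (G3+G4) - this is the overall T(s), already in the required normalized form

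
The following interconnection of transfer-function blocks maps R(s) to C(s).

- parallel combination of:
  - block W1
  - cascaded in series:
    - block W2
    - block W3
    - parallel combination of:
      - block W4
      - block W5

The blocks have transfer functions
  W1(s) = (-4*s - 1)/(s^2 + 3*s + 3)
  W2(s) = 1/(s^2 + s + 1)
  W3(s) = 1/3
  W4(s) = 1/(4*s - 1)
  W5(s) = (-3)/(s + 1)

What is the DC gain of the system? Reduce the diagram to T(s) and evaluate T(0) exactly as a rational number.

[1] parallel reduction of W4, W5 = (4 - 11*s)/(4*s^2 + 3*s - 1)
[2] combine W2, W3, (W4+W5) in series = (4 - 11*s)/(12*s^4 + 21*s^3 + 18*s^2 + 6*s - 3)
[3] parallel reduction of W1, (W2*W3*(W4+W5)) = (-48*s^5 - 96*s^4 - 104*s^3 - 71*s^2 - 15*s + 15)/(12*s^6 + 57*s^5 + 117*s^4 + 123*s^3 + 69*s^2 + 9*s - 9)
The step-3 result is T(s). Setting s = 0: T(0) = 15/(-9) = -5/3.

Therefore the answer is -5/3.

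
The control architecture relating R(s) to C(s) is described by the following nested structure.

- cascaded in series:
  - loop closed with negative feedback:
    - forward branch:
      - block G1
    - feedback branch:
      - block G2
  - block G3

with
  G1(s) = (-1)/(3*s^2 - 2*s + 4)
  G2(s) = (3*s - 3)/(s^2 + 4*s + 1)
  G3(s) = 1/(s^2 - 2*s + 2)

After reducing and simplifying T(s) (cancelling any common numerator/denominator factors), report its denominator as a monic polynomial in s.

The answer is s^6 + 4*s^5/3 - 5*s^4 + 11*s^3 - 17*s^2/3 + 8*s/3 + 14/3.

Reasoning:
Step 1: collapse the loop (G1 forward, G2 return) gives (-s^2 - 4*s - 1)/(3*s^4 + 10*s^3 - s^2 + 11*s + 7)
Step 2: series reduction of [G1/(1+G1*G2)], G3 gives (-s^2 - 4*s - 1)/(3*s^6 + 4*s^5 - 15*s^4 + 33*s^3 - 17*s^2 + 8*s + 14)
T(s) is the step-2 result (common factors already cancelled). Leading coefficient of the denominator: 3. Divide through by 3 for the monic polynomial.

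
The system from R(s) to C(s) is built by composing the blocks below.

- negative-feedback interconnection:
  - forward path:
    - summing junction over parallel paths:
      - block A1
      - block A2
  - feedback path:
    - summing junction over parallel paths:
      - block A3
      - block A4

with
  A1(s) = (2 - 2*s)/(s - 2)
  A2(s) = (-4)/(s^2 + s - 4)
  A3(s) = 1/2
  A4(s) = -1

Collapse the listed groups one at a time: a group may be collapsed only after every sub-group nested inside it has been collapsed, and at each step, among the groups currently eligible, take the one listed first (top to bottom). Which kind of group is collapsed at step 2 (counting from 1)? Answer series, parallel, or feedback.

Answer: parallel

Working:
Step 1. add A1, A2 (parallel)
Step 2. reduce the parallel group A3, A4
Step 3. feedback reduction of (A1+A2), (A3+A4)
Step 2: parallel.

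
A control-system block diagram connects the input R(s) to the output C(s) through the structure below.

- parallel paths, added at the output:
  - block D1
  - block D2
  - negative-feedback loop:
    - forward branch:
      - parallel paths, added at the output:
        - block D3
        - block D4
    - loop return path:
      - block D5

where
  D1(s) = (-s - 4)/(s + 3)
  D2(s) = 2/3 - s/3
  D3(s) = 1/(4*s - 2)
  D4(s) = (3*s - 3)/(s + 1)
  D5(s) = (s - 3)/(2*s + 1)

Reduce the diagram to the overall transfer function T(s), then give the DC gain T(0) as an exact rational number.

Answer: -67/69

Working:
Step 1: sum the parallel branches D3, D4 gives (12*s^2 - 17*s + 7)/(4*s^2 + 2*s - 2)
Step 2: collapse the loop ((D3+D4) forward, D5 return) gives (24*s^3 - 22*s^2 - 3*s + 7)/(20*s^3 - 45*s^2 + 56*s - 23)
Step 3: add D1, D2, [(D3+D4)/(1+(D3+D4)*D5)] (parallel) gives (-20*s^5 + 37*s^4 + 154*s^3 - 138*s^2 - 250*s + 201)/(60*s^4 + 45*s^3 - 237*s^2 + 435*s - 207)
That last expression is T(s); at s = 0 only the constant terms survive, so T(0) = 201/(-207) = -67/69.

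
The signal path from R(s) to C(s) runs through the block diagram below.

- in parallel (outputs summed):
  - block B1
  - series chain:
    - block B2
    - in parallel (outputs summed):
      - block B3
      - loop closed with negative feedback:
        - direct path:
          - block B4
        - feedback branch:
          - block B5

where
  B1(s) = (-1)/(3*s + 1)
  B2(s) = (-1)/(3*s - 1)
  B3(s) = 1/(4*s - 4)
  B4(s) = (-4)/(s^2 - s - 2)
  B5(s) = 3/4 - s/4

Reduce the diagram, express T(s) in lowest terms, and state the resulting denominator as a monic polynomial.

Step 1 - apply the feedback formula to B4, B5 gives (-4)/(s^2 - 5)
Step 2 - reduce the parallel group B3, [B4/(1+B4*B5)] gives (s^2 - 16*s + 11)/(4*s^3 - 4*s^2 - 20*s + 20)
Step 3 - series reduction of B2, (B3+[B4/(1+B4*B5)]) gives (-s^2 + 16*s - 11)/(12*s^4 - 16*s^3 - 56*s^2 + 80*s - 20)
Step 4 - combine B1, (B2*(B3+[B4/(1+B4*B5)])) in parallel gives (-12*s^4 + 13*s^3 + 103*s^2 - 97*s + 9)/(36*s^5 - 36*s^4 - 184*s^3 + 184*s^2 + 20*s - 20)
That last expression is T(s), already simplified. Scaling its denominator by 1/36 (the reciprocal of the leading coefficient) yields the monic denominator.

Hence the answer: s^5 - s^4 - 46*s^3/9 + 46*s^2/9 + 5*s/9 - 5/9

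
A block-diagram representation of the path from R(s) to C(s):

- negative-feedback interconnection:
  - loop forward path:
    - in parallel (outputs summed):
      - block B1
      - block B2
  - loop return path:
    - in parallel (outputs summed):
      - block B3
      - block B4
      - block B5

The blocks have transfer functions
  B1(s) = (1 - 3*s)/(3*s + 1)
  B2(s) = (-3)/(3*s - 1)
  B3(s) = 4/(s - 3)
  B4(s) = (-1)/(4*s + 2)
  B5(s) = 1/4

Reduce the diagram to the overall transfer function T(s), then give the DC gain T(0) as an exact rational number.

The answer is -3/4.

Reasoning:
Step 1. sum the parallel branches B1, B2, giving (-9*s^2 - 3*s - 4)/(9*s^2 - 1)
Step 2. combine B3, B4, B5 in parallel, giving (2*s^2 + 25*s + 19)/(8*s^2 - 20*s - 12)
Step 3. reduce the feedback loop with forward (B1+B2) and return (B3+B4+B5), giving (-72*s^4 + 156*s^3 + 136*s^2 + 116*s + 48)/(54*s^4 - 411*s^3 - 370*s^2 - 137*s - 64)
Evaluating the step-3 result (the overall T(s)) at s = 0 gives T(0) = 48/(-64) = -3/4.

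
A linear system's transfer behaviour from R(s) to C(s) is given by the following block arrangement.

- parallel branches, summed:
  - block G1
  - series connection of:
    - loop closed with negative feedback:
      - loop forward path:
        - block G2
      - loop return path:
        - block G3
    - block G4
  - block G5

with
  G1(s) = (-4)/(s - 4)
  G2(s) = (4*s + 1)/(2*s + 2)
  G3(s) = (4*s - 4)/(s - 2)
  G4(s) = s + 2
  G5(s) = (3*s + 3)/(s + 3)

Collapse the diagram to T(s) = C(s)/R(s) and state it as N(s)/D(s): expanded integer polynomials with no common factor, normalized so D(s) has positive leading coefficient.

First reduce the diagram to T(s).

(1) reduce the feedback loop with forward G2 and return G3 = (4*s^2 - 7*s - 2)/(18*s^2 - 14*s - 8)
(2) cascade [G2/(1+G2*G3)], G4 = (4*s^3 + s^2 - 16*s - 4)/(18*s^2 - 14*s - 8)
(3) reduce the parallel group G1, ([G2/(1+G2*G3)]*G4), G5; the result is T(s) itself (integer coefficients, no common factor, positive leading denominator coefficient)

Answer: (4*s^5 + 51*s^4 - 341*s^3 - 274*s^2 + 636*s + 240)/(18*s^4 - 32*s^3 - 210*s^2 + 176*s + 96)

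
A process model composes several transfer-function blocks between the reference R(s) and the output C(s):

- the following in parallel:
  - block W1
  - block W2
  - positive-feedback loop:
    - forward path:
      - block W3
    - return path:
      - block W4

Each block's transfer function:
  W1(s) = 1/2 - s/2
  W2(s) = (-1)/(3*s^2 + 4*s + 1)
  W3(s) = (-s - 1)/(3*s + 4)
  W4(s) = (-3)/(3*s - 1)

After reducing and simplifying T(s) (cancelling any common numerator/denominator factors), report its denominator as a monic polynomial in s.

Step 1. feedback reduction of W3, W4: (-3*s^2 - 2*s + 1)/(9*s^2 + 6*s - 7)
Step 2. sum the parallel branches W1, W2, [W3/(1-W3*W4)]: (-27*s^5 - 45*s^4 + 6*s^3 - 23*s + 9)/(54*s^4 + 108*s^3 + 24*s^2 - 44*s - 14)
No further cancellation is possible in the step-2 result, so that is T(s). Its denominator becomes monic after dividing by the leading coefficient 54.

Final answer: s^4 + 2*s^3 + 4*s^2/9 - 22*s/27 - 7/27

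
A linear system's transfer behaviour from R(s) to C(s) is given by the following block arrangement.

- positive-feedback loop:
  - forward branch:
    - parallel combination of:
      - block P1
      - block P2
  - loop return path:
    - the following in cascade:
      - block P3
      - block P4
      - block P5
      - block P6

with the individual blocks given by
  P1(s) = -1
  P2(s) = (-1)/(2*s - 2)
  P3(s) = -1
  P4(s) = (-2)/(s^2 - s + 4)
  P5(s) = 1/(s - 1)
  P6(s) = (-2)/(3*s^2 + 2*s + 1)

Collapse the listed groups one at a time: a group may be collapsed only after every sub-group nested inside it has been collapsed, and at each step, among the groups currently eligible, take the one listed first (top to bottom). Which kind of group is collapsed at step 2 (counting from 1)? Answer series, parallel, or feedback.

Step 1: reduce the parallel group P1, P2
Step 2: combine P3, P4, P5, P6 in series
Step 3: feedback reduction of (P1+P2), (P3*P4*P5*P6)
At step 2 the group reduced is series.

Therefore the answer is series.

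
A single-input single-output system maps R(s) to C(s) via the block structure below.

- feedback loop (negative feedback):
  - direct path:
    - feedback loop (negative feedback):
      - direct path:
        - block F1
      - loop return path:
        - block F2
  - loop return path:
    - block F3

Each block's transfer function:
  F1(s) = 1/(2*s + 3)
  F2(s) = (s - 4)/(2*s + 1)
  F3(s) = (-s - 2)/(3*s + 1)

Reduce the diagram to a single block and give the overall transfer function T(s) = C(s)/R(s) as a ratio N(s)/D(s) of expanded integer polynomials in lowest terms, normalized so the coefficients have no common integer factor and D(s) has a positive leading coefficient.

[1] apply the feedback formula to F1, F2 -> (2*s + 1)/(4*s^2 + 9*s - 1)
[2] collapse the loop ([F1/(1+F1*F2)] forward, F3 return), giving the overall T(s)

Therefore the answer is (6*s^2 + 5*s + 1)/(12*s^3 + 29*s^2 + s - 3).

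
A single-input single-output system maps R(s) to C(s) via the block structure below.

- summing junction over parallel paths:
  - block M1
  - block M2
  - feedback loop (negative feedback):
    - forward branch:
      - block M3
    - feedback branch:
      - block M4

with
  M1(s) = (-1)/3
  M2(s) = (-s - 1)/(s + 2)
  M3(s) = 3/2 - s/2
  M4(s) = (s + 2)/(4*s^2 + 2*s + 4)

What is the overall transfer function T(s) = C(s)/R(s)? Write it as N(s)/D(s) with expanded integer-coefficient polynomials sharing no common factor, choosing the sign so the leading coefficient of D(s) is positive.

[1] apply the feedback formula to M3, M4 -> (-4*s^3 + 10*s^2 + 2*s + 12)/(7*s^2 + 5*s + 14)
[2] reduce the parallel group M1, M2, [M3/(1+M3*M4)] - this is the overall T(s), already in the required normalized form

Hence the answer: (-12*s^4 - 22*s^3 + 11*s^2 - 33*s + 2)/(21*s^3 + 57*s^2 + 72*s + 84)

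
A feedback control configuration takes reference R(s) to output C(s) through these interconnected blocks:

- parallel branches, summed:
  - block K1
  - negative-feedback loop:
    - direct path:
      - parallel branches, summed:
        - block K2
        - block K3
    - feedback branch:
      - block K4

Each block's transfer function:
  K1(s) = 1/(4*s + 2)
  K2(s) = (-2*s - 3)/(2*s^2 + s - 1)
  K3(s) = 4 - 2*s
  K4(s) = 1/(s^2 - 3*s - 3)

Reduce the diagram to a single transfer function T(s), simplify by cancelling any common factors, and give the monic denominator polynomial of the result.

Answer: s^5 - 4*s^4 - 17*s^3/4 + s^2 - s - 1

Working:
Step 1 - parallel reduction of K2, K3 -> (-4*s^3 + 6*s^2 + 4*s - 7)/(2*s^2 + s - 1)
Step 2 - apply the feedback formula to (K2+K3), K4 -> (-4*s^5 + 18*s^4 - 2*s^3 - 37*s^2 + 9*s + 21)/(2*s^4 - 9*s^3 - 4*s^2 + 4*s - 4)
Step 3 - add K1, [(K2+K3)/(1+(K2+K3)*K4)] (parallel) -> (-16*s^6 + 64*s^5 + 30*s^4 - 161*s^3 - 42*s^2 + 106*s + 38)/(8*s^5 - 32*s^4 - 34*s^3 + 8*s^2 - 8*s - 8)
Step 3 gives the fully reduced T(s), with no common factor left to cancel. The denominator's leading coefficient is 8, so divide each of its coefficients by 8 to get the monic form.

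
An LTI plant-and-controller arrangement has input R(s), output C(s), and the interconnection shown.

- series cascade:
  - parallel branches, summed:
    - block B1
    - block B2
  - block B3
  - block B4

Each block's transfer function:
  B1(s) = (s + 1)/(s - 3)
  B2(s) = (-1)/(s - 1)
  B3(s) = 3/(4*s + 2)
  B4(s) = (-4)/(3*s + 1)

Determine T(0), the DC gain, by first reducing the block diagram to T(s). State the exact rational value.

Step 1. reduce the parallel group B1, B2 gives (s^2 - s + 2)/(s^2 - 4*s + 3)
Step 2. reduce the series chain (B1+B2), B3, B4 gives (-6*s^2 + 6*s - 12)/(6*s^4 - 19*s^3 - s^2 + 11*s + 3)
DC gain: substitute s = 0 into T(s) from step 2: T(0) = -12/3 = -4.

Hence the answer: -4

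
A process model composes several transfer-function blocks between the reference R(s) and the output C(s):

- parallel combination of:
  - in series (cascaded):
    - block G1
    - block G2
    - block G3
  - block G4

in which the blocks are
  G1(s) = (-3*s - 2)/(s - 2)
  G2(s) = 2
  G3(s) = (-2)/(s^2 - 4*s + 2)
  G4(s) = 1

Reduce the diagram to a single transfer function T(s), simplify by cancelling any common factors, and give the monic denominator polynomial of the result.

Step 1: series reduction of G1, G2, G3 gives (12*s + 8)/(s^3 - 6*s^2 + 10*s - 4)
Step 2: reduce the parallel group (G1*G2*G3), G4 gives (s^3 - 6*s^2 + 22*s + 4)/(s^3 - 6*s^2 + 10*s - 4)
Step 2 gives the fully reduced T(s), with no common factor left to cancel. The denominator is already monic (leading coefficient 1).

Therefore the answer is s^3 - 6*s^2 + 10*s - 4.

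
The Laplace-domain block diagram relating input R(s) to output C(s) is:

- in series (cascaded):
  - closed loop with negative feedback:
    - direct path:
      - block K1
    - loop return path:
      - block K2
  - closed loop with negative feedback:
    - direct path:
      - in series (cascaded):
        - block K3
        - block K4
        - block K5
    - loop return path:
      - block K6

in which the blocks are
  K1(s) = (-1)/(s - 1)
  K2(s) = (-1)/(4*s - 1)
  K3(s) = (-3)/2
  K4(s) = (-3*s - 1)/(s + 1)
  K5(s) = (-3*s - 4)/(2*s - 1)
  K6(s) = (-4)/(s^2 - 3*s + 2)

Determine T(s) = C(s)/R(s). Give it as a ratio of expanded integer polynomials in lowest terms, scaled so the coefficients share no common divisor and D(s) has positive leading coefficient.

Answer: (108*s^5 - 171*s^4 - 240*s^3 + 285*s^2 + 42*s - 24)/(16*s^6 - 60*s^5 + 490*s^4 + 200*s^3 - 558*s^2 + 160*s + 88)

Working:
1. collapse the loop (K1 forward, K2 return) gives (1 - 4*s)/(4*s^2 - 5*s + 2)
2. reduce the series chain K3, K4, K5 gives (-27*s^2 - 45*s - 12)/(4*s^2 + 2*s - 2)
3. apply the feedback formula to (K3*K4*K5), K6 gives (-27*s^4 + 36*s^3 + 69*s^2 - 54*s - 24)/(4*s^4 - 10*s^3 + 108*s^2 + 190*s + 44)
4. multiply [K1/(1+K1*K2)], [(K3*K4*K5)/(1+(K3*K4*K5)*K6)] (series): this yields T(s), and no further normalization is needed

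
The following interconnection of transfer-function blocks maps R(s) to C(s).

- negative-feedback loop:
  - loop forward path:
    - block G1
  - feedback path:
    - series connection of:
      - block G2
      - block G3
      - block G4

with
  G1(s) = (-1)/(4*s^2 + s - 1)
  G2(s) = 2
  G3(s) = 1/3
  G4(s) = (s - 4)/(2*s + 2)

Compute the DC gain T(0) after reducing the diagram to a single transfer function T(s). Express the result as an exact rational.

Reducing step by step:

1. reduce the series chain G2, G3, G4 gives (s - 4)/(3*s + 3)
2. feedback reduction of G1, (G2*G3*G4) gives (-3*s - 3)/(12*s^3 + 15*s^2 - s + 1)
That last expression is T(s); at s = 0 only the constant terms survive, so T(0) = -3/1 = -3.

Answer: -3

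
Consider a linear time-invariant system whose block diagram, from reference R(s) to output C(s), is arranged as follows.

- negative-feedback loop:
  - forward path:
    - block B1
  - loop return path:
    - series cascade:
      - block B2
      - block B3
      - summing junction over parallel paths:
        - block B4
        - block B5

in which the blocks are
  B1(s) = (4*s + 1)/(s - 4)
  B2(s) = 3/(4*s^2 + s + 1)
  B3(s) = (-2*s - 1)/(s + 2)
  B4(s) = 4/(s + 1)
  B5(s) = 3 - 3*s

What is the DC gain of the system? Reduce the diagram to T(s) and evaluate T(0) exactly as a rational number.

Step 1 - parallel reduction of B4, B5 = (7 - 3*s^2)/(s + 1)
Step 2 - series reduction of B2, B3, (B4+B5) = (18*s^3 + 9*s^2 - 42*s - 21)/(4*s^4 + 13*s^3 + 12*s^2 + 5*s + 2)
Step 3 - reduce the feedback loop with forward B1 and return (B2*B3*(B4+B5)) = (16*s^5 + 56*s^4 + 61*s^3 + 32*s^2 + 13*s + 2)/(4*s^5 + 69*s^4 + 14*s^3 - 202*s^2 - 144*s - 29)
The step-3 result is T(s). Setting s = 0: T(0) = 2/(-29) = -2/29.

Therefore the answer is -2/29.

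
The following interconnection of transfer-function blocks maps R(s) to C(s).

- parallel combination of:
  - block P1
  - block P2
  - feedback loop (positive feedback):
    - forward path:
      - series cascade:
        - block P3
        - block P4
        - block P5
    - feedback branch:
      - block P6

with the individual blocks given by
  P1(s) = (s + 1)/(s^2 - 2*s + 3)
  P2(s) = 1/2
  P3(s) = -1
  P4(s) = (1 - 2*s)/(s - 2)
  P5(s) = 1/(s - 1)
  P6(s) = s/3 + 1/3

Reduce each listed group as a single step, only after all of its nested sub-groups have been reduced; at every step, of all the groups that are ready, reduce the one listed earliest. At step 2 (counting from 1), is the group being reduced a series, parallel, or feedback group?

[1] cascade P3, P4, P5
[2] reduce the feedback loop with forward (P3*P4*P5) and return P6
[3] combine P1, P2, [(P3*P4*P5)/(1-(P3*P4*P5)*P6)] in parallel
So the answer for step 2 is feedback.

Final answer: feedback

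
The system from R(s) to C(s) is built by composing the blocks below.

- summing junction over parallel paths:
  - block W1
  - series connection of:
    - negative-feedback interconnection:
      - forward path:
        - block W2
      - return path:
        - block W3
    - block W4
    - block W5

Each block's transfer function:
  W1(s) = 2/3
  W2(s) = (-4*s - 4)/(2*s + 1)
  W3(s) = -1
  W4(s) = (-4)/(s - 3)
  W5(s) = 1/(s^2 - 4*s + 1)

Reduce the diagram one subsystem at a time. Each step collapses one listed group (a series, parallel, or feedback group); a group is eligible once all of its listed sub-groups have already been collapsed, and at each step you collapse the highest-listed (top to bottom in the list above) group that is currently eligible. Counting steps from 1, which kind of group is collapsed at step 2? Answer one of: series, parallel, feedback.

1. reduce the feedback loop with forward W2 and return W3
2. cascade [W2/(1+W2*W3)], W4, W5
3. add W1, ([W2/(1+W2*W3)]*W4*W5) (parallel)
Step 2: series.

Answer: series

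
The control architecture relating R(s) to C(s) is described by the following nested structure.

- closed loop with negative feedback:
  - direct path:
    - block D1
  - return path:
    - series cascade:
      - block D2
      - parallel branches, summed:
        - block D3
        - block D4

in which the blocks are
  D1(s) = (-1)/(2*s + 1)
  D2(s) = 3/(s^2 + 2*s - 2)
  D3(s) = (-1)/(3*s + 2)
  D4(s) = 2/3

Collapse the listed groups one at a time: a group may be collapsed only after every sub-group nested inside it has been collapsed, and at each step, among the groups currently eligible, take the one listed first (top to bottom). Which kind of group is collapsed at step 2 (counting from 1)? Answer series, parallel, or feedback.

(1) combine D3, D4 in parallel
(2) cascade D2, (D3+D4)
(3) collapse the loop (D1 forward, (D2*(D3+D4)) return)
Step 2 collapses a series group.

Therefore the answer is series.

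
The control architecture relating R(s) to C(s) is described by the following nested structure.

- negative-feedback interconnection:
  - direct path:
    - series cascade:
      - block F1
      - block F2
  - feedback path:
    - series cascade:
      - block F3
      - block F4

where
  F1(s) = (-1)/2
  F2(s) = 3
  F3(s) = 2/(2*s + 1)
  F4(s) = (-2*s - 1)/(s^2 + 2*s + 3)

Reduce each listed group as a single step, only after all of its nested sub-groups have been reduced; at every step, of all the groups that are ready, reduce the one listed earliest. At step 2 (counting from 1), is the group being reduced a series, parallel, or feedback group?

Reducing step by step:

1. cascade F1, F2
2. combine F3, F4 in series
3. close the feedback loop around (F1*F2), (F3*F4)
Step 2: series.

Answer: series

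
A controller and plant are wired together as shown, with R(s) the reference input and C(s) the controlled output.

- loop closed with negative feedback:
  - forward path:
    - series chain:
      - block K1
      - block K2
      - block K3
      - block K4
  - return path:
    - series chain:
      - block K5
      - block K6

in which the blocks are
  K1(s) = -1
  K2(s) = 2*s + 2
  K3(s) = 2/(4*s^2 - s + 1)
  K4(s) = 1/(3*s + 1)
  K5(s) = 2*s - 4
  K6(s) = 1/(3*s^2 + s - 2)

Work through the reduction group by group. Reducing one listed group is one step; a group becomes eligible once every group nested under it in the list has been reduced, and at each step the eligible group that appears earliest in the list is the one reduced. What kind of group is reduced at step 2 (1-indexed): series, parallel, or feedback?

Step 1: reduce the series chain K1, K2, K3, K4
Step 2: combine K5, K6 in series
Step 3: collapse the loop ((K1*K2*K3*K4) forward, (K5*K6) return)
The group at step 2 is a series group.

Answer: series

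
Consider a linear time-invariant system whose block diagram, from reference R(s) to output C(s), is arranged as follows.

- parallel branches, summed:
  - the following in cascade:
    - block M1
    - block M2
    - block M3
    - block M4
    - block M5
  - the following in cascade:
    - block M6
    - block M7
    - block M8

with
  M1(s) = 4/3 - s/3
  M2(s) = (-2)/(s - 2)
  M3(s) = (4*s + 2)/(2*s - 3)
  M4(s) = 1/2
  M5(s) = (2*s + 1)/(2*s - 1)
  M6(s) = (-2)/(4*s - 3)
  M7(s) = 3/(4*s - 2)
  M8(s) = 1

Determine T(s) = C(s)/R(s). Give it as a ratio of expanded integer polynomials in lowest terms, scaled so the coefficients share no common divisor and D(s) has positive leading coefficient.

Step 1: multiply M1, M2, M3, M4, M5 (series) -> (8*s^3 - 24*s^2 - 30*s - 8)/(12*s^3 - 48*s^2 + 57*s - 18)
Step 2: multiply M6, M7, M8 (series) -> (-3)/(8*s^2 - 10*s + 3)
Step 3: reduce the parallel group (M1*M2*M3*M4*M5), (M6*M7*M8): this yields T(s), and no further normalization is needed

Therefore the answer is (32*s^4 - 120*s^3 - 66*s^2 + 121*s - 30)/(48*s^4 - 228*s^3 + 372*s^2 - 243*s + 54).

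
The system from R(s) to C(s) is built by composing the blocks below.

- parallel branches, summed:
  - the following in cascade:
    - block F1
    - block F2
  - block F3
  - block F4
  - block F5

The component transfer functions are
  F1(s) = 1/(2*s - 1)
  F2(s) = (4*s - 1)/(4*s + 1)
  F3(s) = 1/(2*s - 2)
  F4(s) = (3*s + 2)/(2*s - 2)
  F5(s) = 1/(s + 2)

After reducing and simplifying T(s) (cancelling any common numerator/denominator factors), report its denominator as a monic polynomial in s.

Answer: s^4 + 3*s^3/4 - 19*s^2/8 + 3*s/8 + 1/4

Working:
Step 1. combine F1, F2 in series -> (4*s - 1)/(8*s^2 - 2*s - 1)
Step 2. combine (F1*F2), F3, F4, F5 in parallel -> (24*s^4 + 90*s^3 + 13*s^2 - 37*s)/(16*s^4 + 12*s^3 - 38*s^2 + 6*s + 4)
The result of step 2 is T(s) in lowest terms. Its denominator has leading coefficient 16; dividing the denominator through by 16 makes it monic.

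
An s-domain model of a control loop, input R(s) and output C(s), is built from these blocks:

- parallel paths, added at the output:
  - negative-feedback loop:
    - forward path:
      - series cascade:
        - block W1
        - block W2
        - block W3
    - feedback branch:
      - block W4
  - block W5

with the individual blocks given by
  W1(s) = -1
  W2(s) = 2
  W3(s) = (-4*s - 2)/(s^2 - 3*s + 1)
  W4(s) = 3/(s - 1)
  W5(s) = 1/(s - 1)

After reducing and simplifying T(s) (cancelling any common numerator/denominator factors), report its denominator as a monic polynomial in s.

1. cascade W1, W2, W3 gives (8*s + 4)/(s^2 - 3*s + 1)
2. feedback reduction of (W1*W2*W3), W4 gives (8*s^2 - 4*s - 4)/(s^3 - 4*s^2 + 28*s + 11)
3. add [(W1*W2*W3)/(1+(W1*W2*W3)*W4)], W5 (parallel) gives (9*s^3 - 16*s^2 + 28*s + 15)/(s^4 - 5*s^3 + 32*s^2 - 17*s - 11)
No further cancellation is possible in the step-3 result, so that is T(s). Its denominator is already monic.

Therefore the answer is s^4 - 5*s^3 + 32*s^2 - 17*s - 11.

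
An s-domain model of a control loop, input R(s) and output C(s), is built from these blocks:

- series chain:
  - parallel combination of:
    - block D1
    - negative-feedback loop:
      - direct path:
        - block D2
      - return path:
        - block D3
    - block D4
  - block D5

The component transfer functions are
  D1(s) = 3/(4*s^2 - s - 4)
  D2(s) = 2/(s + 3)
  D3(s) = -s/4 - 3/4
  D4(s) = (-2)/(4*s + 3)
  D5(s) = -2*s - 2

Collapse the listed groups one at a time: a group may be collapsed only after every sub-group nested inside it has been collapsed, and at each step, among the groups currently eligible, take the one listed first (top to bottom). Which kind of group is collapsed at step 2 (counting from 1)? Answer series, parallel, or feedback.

[1] feedback reduction of D2, D3
[2] parallel reduction of D1, [D2/(1+D2*D3)], D4
[3] series reduction of (D1+[D2/(1+D2*D3)]+D4), D5
At step 2 the group reduced is parallel.

Therefore the answer is parallel.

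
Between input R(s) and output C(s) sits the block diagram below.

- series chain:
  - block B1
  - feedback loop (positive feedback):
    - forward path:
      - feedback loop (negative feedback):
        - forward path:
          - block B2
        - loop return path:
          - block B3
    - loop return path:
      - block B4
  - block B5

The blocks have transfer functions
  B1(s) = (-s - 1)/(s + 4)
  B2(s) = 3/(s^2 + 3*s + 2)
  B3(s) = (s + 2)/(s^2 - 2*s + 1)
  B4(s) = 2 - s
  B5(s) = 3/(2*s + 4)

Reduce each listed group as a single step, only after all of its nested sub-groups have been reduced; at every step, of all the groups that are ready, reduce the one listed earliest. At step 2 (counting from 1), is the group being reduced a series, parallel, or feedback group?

Step 1. apply the feedback formula to B2, B3
Step 2. apply the feedback formula to [B2/(1+B2*B3)], B4
Step 3. series reduction of B1, [[B2/(1+B2*B3)]/(1-[B2/(1+B2*B3)]*B4)], B5
At step 2 the group reduced is feedback.

Answer: feedback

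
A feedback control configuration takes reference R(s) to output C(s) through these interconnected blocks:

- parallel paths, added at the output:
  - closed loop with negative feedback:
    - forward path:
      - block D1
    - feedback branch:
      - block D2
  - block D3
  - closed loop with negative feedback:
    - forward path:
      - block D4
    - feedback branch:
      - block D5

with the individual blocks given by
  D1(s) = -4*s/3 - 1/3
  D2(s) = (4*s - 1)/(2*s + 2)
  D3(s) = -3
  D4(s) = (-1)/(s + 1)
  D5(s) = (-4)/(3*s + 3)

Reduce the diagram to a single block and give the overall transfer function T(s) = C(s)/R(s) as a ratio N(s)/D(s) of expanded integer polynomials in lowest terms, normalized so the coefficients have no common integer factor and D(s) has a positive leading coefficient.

Step 1: feedback reduction of D1, D2: (8*s^2 + 10*s + 2)/(16*s^2 - 6*s - 7)
Step 2: apply the feedback formula to D4, D5: (-3*s - 3)/(3*s^2 + 6*s + 7)
Step 3: reduce the parallel group [D1/(1+D1*D2)], D3, [D4/(1+D4*D5)]: this yields T(s), and no further normalization is needed

Answer: (-120*s^4 - 204*s^3 - 73*s^2 + 373*s + 182)/(48*s^4 + 78*s^3 + 55*s^2 - 84*s - 49)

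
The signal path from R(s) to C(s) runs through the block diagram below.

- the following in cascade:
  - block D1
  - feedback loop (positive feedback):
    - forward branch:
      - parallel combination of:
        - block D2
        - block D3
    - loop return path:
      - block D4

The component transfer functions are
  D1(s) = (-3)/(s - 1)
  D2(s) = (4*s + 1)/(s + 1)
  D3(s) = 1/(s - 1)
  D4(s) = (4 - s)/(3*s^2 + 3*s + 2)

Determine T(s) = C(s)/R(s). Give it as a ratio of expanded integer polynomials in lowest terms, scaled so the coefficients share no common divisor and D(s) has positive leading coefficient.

First reduce the diagram to T(s).

(1) sum the parallel branches D2, D3; result (4*s^2 - 2*s)/(s^2 - 1)
(2) close the feedback loop around (D2+D3), D4; result (12*s^4 + 6*s^3 + 2*s^2 - 4*s)/(3*s^4 + 7*s^3 - 19*s^2 + 5*s - 2)
(3) cascade D1, [(D2+D3)/(1-(D2+D3)*D4)]; the result is T(s) itself (integer coefficients, no common factor, positive leading denominator coefficient)

Answer: (-36*s^4 - 18*s^3 - 6*s^2 + 12*s)/(3*s^5 + 4*s^4 - 26*s^3 + 24*s^2 - 7*s + 2)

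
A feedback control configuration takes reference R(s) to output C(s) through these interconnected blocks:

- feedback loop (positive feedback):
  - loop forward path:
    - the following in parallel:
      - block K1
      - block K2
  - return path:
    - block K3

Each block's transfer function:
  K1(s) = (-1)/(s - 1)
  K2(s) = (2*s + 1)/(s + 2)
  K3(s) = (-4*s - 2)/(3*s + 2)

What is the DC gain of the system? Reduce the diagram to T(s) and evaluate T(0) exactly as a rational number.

Answer: 3/5

Working:
[1] parallel reduction of K1, K2: (2*s^2 - 2*s - 3)/(s^2 + s - 2)
[2] feedback reduction of (K1+K2), K3: (6*s^3 - 2*s^2 - 13*s - 6)/(11*s^3 + s^2 - 20*s - 10)
Step 2 gives the overall T(s). Then T(0) = -6/(-10) = 3/5.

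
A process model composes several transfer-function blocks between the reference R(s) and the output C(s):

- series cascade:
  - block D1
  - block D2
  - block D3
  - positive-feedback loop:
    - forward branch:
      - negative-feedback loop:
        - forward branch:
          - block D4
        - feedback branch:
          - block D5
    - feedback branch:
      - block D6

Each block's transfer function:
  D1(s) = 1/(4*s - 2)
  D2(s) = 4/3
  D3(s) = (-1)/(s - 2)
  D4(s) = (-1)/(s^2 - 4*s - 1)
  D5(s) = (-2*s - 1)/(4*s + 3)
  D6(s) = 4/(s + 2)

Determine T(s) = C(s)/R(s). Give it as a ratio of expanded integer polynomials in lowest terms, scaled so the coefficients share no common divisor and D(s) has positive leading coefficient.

Reducing step by step:

1. collapse the loop (D4 forward, D5 return), giving (-4*s - 3)/(4*s^3 - 13*s^2 - 14*s - 2)
2. feedback reduction of [D4/(1+D4*D5)], D6, giving (-4*s^2 - 11*s - 6)/(4*s^4 - 5*s^3 - 40*s^2 - 14*s + 8)
3. cascade D1, D2, D3, [[D4/(1+D4*D5)]/(1-[D4/(1+D4*D5)]*D6)]: this yields T(s), and no further normalization is needed

Answer: (8*s^2 + 22*s + 12)/(24*s^6 - 90*s^5 - 141*s^4 + 486*s^3 + 18*s^2 - 204*s + 48)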